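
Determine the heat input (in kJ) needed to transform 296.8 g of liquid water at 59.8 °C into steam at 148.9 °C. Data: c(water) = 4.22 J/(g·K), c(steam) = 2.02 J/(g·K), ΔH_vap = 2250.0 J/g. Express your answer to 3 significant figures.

q = 747 kJ

q1 (heat water 59.8→100.0 °C): 296.8 × 4.22 × 40.2 = 50350 J
q2 (vaporize at 100 °C): 296.8 × 2250.0 = 667800 J
q3 (heat steam 100.0→148.9 °C): 296.8 × 2.02 × 48.9 = 29317 J
Total: 50350 + 667800 + 29317 = 747467 J = 747 kJ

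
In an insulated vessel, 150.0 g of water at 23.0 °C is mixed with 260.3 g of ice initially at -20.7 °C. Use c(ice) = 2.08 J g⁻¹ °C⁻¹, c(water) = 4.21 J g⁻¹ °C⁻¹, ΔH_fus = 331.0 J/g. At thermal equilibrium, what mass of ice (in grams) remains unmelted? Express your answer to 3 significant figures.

m_ice remaining = 250 g

Heat to warm all ice to 0 °C: 260.3×2.08×20.7 = 11207 J
Heat released by water cooling to 0 °C: 150.0×4.21×23.0 = 14525 J
14525 J < 11207 + 260.3×331.0 = 97366.3 J, so not all ice melts; final T = 0 °C.
Heat left for melting: 14525 − 11207 = 3318 J
Mass melted = 3318 / 331.0 = 10.02 g
Ice remaining = 260.3 − 10.02 = 250.28 g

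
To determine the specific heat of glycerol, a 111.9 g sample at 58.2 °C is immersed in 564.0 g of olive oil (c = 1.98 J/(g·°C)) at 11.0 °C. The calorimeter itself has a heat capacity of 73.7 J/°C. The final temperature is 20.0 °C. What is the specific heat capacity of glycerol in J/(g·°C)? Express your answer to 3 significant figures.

c = 2.51 J/(g·°C)

q_gained = (564.0 × 1.98 + 73.7) × (20.0 − 11.0) = 10710 J
q_lost = 111.9 × c × (58.2 − 20.0) = 4274.58 c
Set equal: c = 10710 / 4274.58 = 2.51 J/(g·°C)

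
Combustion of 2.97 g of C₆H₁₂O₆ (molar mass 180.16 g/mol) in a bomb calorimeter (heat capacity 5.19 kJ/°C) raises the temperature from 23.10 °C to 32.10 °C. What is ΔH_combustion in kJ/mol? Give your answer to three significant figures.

ΔH = -2830 kJ/mol

ΔT = 32.10 − 23.10 = 9.00 °C
q_cal = C_cal × ΔT = 5.19 × 9.00 = 46.71 kJ
n = 2.97 / 180.16 = 0.01649 mol
q_rxn = −q_cal = -46.71 kJ
ΔH = -46.71 / 0.01649 = -2833 kJ/mol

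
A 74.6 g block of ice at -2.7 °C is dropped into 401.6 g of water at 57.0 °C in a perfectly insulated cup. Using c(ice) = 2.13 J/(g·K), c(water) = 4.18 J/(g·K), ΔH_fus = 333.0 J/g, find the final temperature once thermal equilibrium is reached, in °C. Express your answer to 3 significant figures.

T_f = 35.4 °C

Heat to bring ice to 0 °C and melt it: q₁ = 74.6×2.13×2.7 + 74.6×333.0 = 25271 J
Heat the water can supply cooling to 0 °C: 401.6×4.18×57.0 = 95685.2 J > q₁, so all ice melts.
Energy balance: 401.6×4.18×(57.0 − T) = 25271 + 74.6×4.18×(T − 0)
1678.688(57.0 − T) = 25271 + 311.828 T
95685.2 − 25271 = 1990.516 T
T = 70414.2 / 1990.516 = 35.37 °C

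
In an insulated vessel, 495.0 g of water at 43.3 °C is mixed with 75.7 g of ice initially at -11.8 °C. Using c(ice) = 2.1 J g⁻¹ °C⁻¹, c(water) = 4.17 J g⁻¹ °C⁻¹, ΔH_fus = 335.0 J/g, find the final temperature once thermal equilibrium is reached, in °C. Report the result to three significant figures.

T_f = 26.1 °C

Heat to bring ice to 0 °C and melt it: q₁ = 75.7×2.1×11.8 + 75.7×335.0 = 27235 J
Heat the water can supply cooling to 0 °C: 495.0×4.17×43.3 = 89377.7 J > q₁, so all ice melts.
Energy balance: 495.0×4.17×(43.3 − T) = 27235 + 75.7×4.17×(T − 0)
2064.15(43.3 − T) = 27235 + 315.669 T
89377.7 − 27235 = 2379.819 T
T = 62142.7 / 2379.819 = 26.11 °C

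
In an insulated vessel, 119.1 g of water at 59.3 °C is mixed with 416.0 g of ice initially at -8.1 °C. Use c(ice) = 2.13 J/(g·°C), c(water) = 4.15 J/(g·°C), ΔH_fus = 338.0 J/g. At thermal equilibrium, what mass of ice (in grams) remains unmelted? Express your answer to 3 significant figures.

Heat to warm all ice to 0 °C: 416.0×2.13×8.1 = 7177.2 J
Heat released by water cooling to 0 °C: 119.1×4.15×59.3 = 29310 J
29310 J < 7177.2 + 416.0×338.0 = 147785.2 J, so not all ice melts; final T = 0 °C.
Heat left for melting: 29310 − 7177.2 = 22132.8 J
Mass melted = 22132.8 / 338.0 = 65.48 g
Ice remaining = 416.0 − 65.48 = 350.52 g

m_ice remaining = 351 g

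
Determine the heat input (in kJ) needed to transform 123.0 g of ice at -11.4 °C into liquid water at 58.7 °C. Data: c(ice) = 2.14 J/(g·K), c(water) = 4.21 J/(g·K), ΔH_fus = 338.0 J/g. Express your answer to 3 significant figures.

q = 75.0 kJ

q1 (heat ice -11.4→0.0 °C): 123.0 × 2.14 × 11.4 = 3001 J
q2 (melt at 0 °C): 123.0 × 338.0 = 41574 J
q3 (heat water 0.0→58.7 °C): 123.0 × 4.21 × 58.7 = 30397 J
Total: 3001 + 41574 + 30397 = 74972 J = 75.0 kJ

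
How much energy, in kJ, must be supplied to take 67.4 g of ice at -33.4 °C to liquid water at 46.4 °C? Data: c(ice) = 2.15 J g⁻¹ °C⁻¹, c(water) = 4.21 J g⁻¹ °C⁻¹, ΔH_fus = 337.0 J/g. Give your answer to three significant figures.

q1 (heat ice -33.4→0.0 °C): 67.4 × 2.15 × 33.4 = 4840 J
q2 (melt at 0 °C): 67.4 × 337.0 = 22714 J
q3 (heat water 0.0→46.4 °C): 67.4 × 4.21 × 46.4 = 13166 J
Total: 4840 + 22714 + 13166 = 40720 J = 40.7 kJ

q = 40.7 kJ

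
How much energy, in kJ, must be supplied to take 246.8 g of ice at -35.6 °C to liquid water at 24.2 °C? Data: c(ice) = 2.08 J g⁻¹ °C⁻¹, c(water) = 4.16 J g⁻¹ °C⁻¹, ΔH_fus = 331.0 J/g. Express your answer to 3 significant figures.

q1 (heat ice -35.6→0.0 °C): 246.8 × 2.08 × 35.6 = 18275 J
q2 (melt at 0 °C): 246.8 × 331.0 = 81691 J
q3 (heat water 0.0→24.2 °C): 246.8 × 4.16 × 24.2 = 24846 J
Total: 18275 + 81691 + 24846 = 124812 J = 125 kJ

q = 125 kJ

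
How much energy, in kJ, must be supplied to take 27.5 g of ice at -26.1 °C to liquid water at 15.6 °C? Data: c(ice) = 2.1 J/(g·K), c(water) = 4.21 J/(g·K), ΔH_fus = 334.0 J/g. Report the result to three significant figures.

q = 12.5 kJ

q1 (heat ice -26.1→0.0 °C): 27.5 × 2.1 × 26.1 = 1507 J
q2 (melt at 0 °C): 27.5 × 334.0 = 9185 J
q3 (heat water 0.0→15.6 °C): 27.5 × 4.21 × 15.6 = 1806 J
Total: 1507 + 9185 + 1806 = 12498 J = 12.5 kJ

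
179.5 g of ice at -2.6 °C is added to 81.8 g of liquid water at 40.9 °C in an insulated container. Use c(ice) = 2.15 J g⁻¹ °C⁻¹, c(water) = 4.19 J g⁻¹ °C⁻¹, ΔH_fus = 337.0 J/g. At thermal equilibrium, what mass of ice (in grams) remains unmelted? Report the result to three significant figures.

m_ice remaining = 141 g

Heat to warm all ice to 0 °C: 179.5×2.15×2.6 = 1003.4 J
Heat released by water cooling to 0 °C: 81.8×4.19×40.9 = 14018 J
14018 J < 1003.4 + 179.5×337.0 = 61494.9 J, so not all ice melts; final T = 0 °C.
Heat left for melting: 14018 − 1003.4 = 13014.6 J
Mass melted = 13014.6 / 337.0 = 38.62 g
Ice remaining = 179.5 − 38.62 = 140.88 g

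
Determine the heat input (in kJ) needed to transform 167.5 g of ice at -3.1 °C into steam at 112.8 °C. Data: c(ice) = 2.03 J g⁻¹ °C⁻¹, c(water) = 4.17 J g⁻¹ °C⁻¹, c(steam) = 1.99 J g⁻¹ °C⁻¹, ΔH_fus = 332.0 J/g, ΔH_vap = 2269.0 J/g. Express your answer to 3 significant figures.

q = 511 kJ

q1 (heat ice -3.1→0.0 °C): 167.5 × 2.03 × 3.1 = 1054 J
q2 (melt at 0 °C): 167.5 × 332.0 = 55610 J
q3 (heat water 0.0→100.0 °C): 167.5 × 4.17 × 100.0 = 69848 J
q4 (vaporize at 100 °C): 167.5 × 2269.0 = 380058 J
q5 (heat steam 100.0→112.8 °C): 167.5 × 1.99 × 12.8 = 4267 J
Total: 1054 + 55610 + 69848 + 380058 + 4267 = 510837 J = 511 kJ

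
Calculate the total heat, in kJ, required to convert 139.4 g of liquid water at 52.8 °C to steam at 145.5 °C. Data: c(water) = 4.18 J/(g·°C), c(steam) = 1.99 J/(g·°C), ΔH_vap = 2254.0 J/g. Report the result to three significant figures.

q = 354 kJ

q1 (heat water 52.8→100.0 °C): 139.4 × 4.18 × 47.2 = 27503 J
q2 (vaporize at 100 °C): 139.4 × 2254.0 = 314208 J
q3 (heat steam 100.0→145.5 °C): 139.4 × 1.99 × 45.5 = 12622 J
Total: 27503 + 314208 + 12622 = 354333 J = 354 kJ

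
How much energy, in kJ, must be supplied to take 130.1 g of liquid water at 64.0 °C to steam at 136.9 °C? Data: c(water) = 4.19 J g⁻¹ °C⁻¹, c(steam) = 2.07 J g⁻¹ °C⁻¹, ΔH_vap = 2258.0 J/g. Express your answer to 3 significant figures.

q1 (heat water 64.0→100.0 °C): 130.1 × 4.19 × 36.0 = 19624 J
q2 (vaporize at 100 °C): 130.1 × 2258.0 = 293766 J
q3 (heat steam 100.0→136.9 °C): 130.1 × 2.07 × 36.9 = 9937 J
Total: 19624 + 293766 + 9937 = 323327 J = 323 kJ

q = 323 kJ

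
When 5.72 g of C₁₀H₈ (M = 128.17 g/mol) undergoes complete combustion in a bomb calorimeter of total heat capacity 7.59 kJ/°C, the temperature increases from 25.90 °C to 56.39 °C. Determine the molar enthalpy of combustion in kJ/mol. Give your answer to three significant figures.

ΔH = -5190 kJ/mol

ΔT = 56.39 − 25.90 = 30.49 °C
q_cal = C_cal × ΔT = 7.59 × 30.49 = 231.4191 kJ
n = 5.72 / 128.17 = 0.04463 mol
q_rxn = −q_cal = -231.4191 kJ
ΔH = -231.4191 / 0.04463 = -5185 kJ/mol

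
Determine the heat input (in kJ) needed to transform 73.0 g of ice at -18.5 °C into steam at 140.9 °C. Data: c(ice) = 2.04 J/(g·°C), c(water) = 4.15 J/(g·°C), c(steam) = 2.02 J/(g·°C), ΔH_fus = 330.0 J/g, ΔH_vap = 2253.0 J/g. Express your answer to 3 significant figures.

q = 228 kJ

q1 (heat ice -18.5→0.0 °C): 73.0 × 2.04 × 18.5 = 2755 J
q2 (melt at 0 °C): 73.0 × 330.0 = 24090 J
q3 (heat water 0.0→100.0 °C): 73.0 × 4.15 × 100.0 = 30295 J
q4 (vaporize at 100 °C): 73.0 × 2253.0 = 164469 J
q5 (heat steam 100.0→140.9 °C): 73.0 × 2.02 × 40.9 = 6031 J
Total: 2755 + 24090 + 30295 + 164469 + 6031 = 227640 J = 228 kJ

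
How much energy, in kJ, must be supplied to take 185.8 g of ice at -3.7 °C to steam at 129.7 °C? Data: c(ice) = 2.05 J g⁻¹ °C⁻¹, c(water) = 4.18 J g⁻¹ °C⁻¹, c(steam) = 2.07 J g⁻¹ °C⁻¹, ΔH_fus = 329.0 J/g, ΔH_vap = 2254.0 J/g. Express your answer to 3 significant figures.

q = 570 kJ

q1 (heat ice -3.7→0.0 °C): 185.8 × 2.05 × 3.7 = 1409 J
q2 (melt at 0 °C): 185.8 × 329.0 = 61128 J
q3 (heat water 0.0→100.0 °C): 185.8 × 4.18 × 100.0 = 77664 J
q4 (vaporize at 100 °C): 185.8 × 2254.0 = 418793 J
q5 (heat steam 100.0→129.7 °C): 185.8 × 2.07 × 29.7 = 11423 J
Total: 1409 + 61128 + 77664 + 418793 + 11423 = 570417 J = 570 kJ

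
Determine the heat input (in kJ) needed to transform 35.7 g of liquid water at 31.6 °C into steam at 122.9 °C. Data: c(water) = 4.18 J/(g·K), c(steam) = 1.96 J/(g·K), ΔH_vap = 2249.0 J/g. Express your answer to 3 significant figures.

q = 92.1 kJ

q1 (heat water 31.6→100.0 °C): 35.7 × 4.18 × 68.4 = 10207 J
q2 (vaporize at 100 °C): 35.7 × 2249.0 = 80289 J
q3 (heat steam 100.0→122.9 °C): 35.7 × 1.96 × 22.9 = 1602 J
Total: 10207 + 80289 + 1602 = 92098 J = 92.1 kJ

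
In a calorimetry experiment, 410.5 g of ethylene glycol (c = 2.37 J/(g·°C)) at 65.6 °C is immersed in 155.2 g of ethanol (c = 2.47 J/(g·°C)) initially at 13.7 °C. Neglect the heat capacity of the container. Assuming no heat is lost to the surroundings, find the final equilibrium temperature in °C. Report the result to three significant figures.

T_f = 50.9 °C

Heat lost by ethylene glycol = heat gained by ethanol.
(410.5)(2.37)(65.6 − T) = (155.2)(2.47)(T − 13.7)
972.885 (65.6 − T) = 383.344 (T − 13.7)
63821 − 972.885 T = 383.344 T − 5251.8
69072.8 = 1356.229 T
T = 50.93 °C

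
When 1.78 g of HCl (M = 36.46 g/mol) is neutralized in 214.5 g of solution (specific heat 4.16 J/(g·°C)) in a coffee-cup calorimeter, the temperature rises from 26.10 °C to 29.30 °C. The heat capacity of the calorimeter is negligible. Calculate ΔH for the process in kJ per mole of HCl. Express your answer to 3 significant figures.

|ΔT| = |29.30 − 26.10| = 3.20 °C
|q_surr| = (214.5 × 4.16) × 3.20 = 892.32 × 3.20 = 2855 J
n(HCl) = 1.78 / 36.46 = 0.04882 mol
Temperature rose, so q_rxn = −|q_surr| = -2.855 kJ
ΔH = q_rxn / n = -58.48 kJ/mol

ΔH = -58.5 kJ/mol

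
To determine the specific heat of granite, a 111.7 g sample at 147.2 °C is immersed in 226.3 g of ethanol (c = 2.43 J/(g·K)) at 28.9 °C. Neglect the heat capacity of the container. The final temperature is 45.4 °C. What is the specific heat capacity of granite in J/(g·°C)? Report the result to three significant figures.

q_gained = (226.3 × 2.43) × (45.4 − 28.9) = 9073 J
q_lost = 111.7 × c × (147.2 − 45.4) = 11371.06 c
Set equal: c = 9073 / 11371.06 = 0.798 J/(g·°C)

c = 0.798 J/(g·°C)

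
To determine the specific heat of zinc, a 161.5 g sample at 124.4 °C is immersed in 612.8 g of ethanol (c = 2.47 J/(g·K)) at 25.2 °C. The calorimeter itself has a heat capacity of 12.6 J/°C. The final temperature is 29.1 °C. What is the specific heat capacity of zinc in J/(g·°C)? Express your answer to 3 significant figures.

q_gained = (612.8 × 2.47 + 12.6) × (29.1 − 25.2) = 5952 J
q_lost = 161.5 × c × (124.4 − 29.1) = 15390.95 c
Set equal: c = 5952 / 15390.95 = 0.387 J/(g·°C)

c = 0.387 J/(g·°C)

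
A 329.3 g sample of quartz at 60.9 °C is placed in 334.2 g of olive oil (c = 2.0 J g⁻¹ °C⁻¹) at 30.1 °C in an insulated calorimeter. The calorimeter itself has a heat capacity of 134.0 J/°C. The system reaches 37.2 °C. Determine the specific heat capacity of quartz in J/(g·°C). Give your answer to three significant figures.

c = 0.730 J/(g·°C)

q_gained = (334.2 × 2.0 + 134.0) × (37.2 − 30.1) = 5697 J
q_lost = 329.3 × c × (60.9 − 37.2) = 7804.41 c
Set equal: c = 5697 / 7804.41 = 0.730 J/(g·°C)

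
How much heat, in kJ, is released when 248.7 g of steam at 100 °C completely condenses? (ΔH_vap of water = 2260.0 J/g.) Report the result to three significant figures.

q = m × ΔH_vap = 248.7 × 2260.0 = 562100 J = 562 kJ

q = 562 kJ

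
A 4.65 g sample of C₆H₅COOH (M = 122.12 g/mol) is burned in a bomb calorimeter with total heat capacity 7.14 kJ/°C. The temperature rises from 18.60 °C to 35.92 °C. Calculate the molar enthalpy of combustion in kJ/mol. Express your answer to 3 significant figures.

ΔH = -3250 kJ/mol

ΔT = 35.92 − 18.60 = 17.32 °C
q_cal = C_cal × ΔT = 7.14 × 17.32 = 123.6648 kJ
n = 4.65 / 122.12 = 0.03808 mol
q_rxn = −q_cal = -123.6648 kJ
ΔH = -123.6648 / 0.03808 = -3248 kJ/mol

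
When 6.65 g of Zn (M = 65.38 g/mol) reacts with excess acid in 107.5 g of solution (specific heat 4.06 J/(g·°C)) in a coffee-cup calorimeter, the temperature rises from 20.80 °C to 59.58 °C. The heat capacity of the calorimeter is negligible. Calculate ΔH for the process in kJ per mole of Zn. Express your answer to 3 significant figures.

ΔH = -166 kJ/mol

|ΔT| = |59.58 − 20.80| = 38.78 °C
|q_surr| = (107.5 × 4.06) × 38.78 = 436.45 × 38.78 = 16930 J
n(Zn) = 6.65 / 65.38 = 0.1017 mol
Temperature rose, so q_rxn = −|q_surr| = -16.93 kJ
ΔH = q_rxn / n = -166.47 kJ/mol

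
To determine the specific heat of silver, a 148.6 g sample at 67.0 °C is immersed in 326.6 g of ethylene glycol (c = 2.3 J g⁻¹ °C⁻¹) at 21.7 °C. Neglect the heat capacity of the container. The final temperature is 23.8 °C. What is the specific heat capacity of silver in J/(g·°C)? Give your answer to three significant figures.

q_gained = (326.6 × 2.3) × (23.8 − 21.7) = 1577 J
q_lost = 148.6 × c × (67.0 − 23.8) = 6419.52 c
Set equal: c = 1577 / 6419.52 = 0.246 J/(g·°C)

c = 0.246 J/(g·°C)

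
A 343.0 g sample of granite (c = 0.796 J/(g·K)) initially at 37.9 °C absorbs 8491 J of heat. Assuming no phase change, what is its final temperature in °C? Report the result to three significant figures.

T_f = 69.0 °C

ΔT = q / (m c) = 8491 / (343.0 × 0.796) = 31.10 °C
T_f = 37.9 + 31.10 = 69.00 °C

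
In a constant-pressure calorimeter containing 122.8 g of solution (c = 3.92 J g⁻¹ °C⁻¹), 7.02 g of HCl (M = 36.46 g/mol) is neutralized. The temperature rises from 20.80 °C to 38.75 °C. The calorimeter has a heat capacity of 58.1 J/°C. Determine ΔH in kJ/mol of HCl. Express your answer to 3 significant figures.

|ΔT| = |38.75 − 20.80| = 17.95 °C
|q_surr| = (122.8 × 3.92 + 58.1) × 17.95 = 539.476 × 17.95 = 9684 J
n(HCl) = 7.02 / 36.46 = 0.1925 mol
Temperature rose, so q_rxn = −|q_surr| = -9.684 kJ
ΔH = q_rxn / n = -50.31 kJ/mol

ΔH = -50.3 kJ/mol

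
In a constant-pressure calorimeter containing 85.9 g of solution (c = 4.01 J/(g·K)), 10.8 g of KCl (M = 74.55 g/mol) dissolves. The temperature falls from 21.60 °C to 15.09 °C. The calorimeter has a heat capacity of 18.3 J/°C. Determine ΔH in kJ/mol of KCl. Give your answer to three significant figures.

|ΔT| = |15.09 − 21.60| = 6.51 °C
|q_surr| = (85.9 × 4.01 + 18.3) × 6.51 = 362.759 × 6.51 = 2362 J
n(KCl) = 10.8 / 74.55 = 0.1449 mol
Temperature fell, so q_rxn = +|q_surr| = 2.362 kJ
ΔH = q_rxn / n = 16.30 kJ/mol

ΔH = 16.3 kJ/mol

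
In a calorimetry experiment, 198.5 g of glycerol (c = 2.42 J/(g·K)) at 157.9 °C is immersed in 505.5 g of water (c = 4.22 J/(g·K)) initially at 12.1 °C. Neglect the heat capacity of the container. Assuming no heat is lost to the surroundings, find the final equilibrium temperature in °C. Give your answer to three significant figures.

T_f = 38.9 °C

Heat lost by glycerol = heat gained by water.
(198.5)(2.42)(157.9 − T) = (505.5)(4.22)(T − 12.1)
480.37 (157.9 − T) = 2133.21 (T − 12.1)
75850 − 480.37 T = 2133.21 T − 25812
101662 = 2613.58 T
T = 38.90 °C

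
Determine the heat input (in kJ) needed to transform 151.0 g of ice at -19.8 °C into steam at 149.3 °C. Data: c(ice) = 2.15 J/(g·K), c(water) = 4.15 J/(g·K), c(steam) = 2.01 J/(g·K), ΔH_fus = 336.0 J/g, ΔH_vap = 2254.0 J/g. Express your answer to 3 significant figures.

q = 475 kJ

q1 (heat ice -19.8→0.0 °C): 151.0 × 2.15 × 19.8 = 6428 J
q2 (melt at 0 °C): 151.0 × 336.0 = 50736 J
q3 (heat water 0.0→100.0 °C): 151.0 × 4.15 × 100.0 = 62665 J
q4 (vaporize at 100 °C): 151.0 × 2254.0 = 340354 J
q5 (heat steam 100.0→149.3 °C): 151.0 × 2.01 × 49.3 = 14963 J
Total: 6428 + 50736 + 62665 + 340354 + 14963 = 475146 J = 475 kJ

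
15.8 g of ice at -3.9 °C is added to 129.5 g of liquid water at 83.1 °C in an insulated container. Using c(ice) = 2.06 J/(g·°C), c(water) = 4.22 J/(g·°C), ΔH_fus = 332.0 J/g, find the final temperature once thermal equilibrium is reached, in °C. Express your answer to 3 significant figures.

Heat to bring ice to 0 °C and melt it: q₁ = 15.8×2.06×3.9 + 15.8×332.0 = 5372.5 J
Heat the water can supply cooling to 0 °C: 129.5×4.22×83.1 = 45413.3 J > q₁, so all ice melts.
Energy balance: 129.5×4.22×(83.1 − T) = 5372.5 + 15.8×4.22×(T − 0)
546.49(83.1 − T) = 5372.5 + 66.676 T
45413.3 − 5372.5 = 613.166 T
T = 40040.8 / 613.166 = 65.30 °C

T_f = 65.3 °C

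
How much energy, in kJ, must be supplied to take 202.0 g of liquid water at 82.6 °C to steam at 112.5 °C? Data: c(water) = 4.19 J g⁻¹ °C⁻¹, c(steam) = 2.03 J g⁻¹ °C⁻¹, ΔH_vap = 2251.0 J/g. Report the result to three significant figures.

q1 (heat water 82.6→100.0 °C): 202.0 × 4.19 × 17.4 = 14727 J
q2 (vaporize at 100 °C): 202.0 × 2251.0 = 454702 J
q3 (heat steam 100.0→112.5 °C): 202.0 × 2.03 × 12.5 = 5126 J
Total: 14727 + 454702 + 5126 = 474555 J = 475 kJ

q = 475 kJ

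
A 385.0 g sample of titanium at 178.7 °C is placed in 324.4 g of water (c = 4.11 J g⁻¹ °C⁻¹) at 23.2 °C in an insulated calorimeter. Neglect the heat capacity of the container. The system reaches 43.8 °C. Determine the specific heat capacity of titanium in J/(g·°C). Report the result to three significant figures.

c = 0.529 J/(g·°C)

q_gained = (324.4 × 4.11) × (43.8 − 23.2) = 27470 J
q_lost = 385.0 × c × (178.7 − 43.8) = 51936.5 c
Set equal: c = 27470 / 51936.5 = 0.529 J/(g·°C)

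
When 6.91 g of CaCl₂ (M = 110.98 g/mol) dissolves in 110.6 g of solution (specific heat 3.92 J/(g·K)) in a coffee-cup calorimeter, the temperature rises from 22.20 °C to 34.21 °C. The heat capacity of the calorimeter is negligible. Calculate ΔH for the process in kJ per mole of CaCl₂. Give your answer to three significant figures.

ΔH = -83.6 kJ/mol

|ΔT| = |34.21 − 22.20| = 12.01 °C
|q_surr| = (110.6 × 3.92) × 12.01 = 433.552 × 12.01 = 5207 J
n(CaCl₂) = 6.91 / 110.98 = 0.06226 mol
Temperature rose, so q_rxn = −|q_surr| = -5.207 kJ
ΔH = q_rxn / n = -83.63 kJ/mol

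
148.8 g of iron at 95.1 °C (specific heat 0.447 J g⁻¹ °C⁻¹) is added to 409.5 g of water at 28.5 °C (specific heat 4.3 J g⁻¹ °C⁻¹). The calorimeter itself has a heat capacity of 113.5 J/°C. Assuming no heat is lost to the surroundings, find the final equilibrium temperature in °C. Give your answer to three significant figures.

Heat lost by iron = heat gained by water + calorimeter.
(148.8)(0.447)(95.1 − T) = [(409.5)(4.3) + 113.5](T − 28.5)
66.5136 (95.1 − T) = 1874.35 (T − 28.5)
6325.4 − 66.5136 T = 1874.35 T − 53419
59744.4 = 1940.8636 T
T = 30.78 °C

T_f = 30.8 °C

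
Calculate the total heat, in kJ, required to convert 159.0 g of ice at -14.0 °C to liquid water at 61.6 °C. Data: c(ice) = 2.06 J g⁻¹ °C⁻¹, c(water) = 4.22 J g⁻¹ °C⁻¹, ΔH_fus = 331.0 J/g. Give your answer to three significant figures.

q = 98.5 kJ

q1 (heat ice -14.0→0.0 °C): 159.0 × 2.06 × 14.0 = 4586 J
q2 (melt at 0 °C): 159.0 × 331.0 = 52629 J
q3 (heat water 0.0→61.6 °C): 159.0 × 4.22 × 61.6 = 41332 J
Total: 4586 + 52629 + 41332 = 98547 J = 98.5 kJ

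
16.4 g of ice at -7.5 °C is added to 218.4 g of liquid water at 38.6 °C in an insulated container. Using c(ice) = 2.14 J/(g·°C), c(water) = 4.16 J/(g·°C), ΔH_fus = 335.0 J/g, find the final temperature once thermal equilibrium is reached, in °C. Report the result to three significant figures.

T_f = 30.0 °C

Heat to bring ice to 0 °C and melt it: q₁ = 16.4×2.14×7.5 + 16.4×335.0 = 5757.2 J
Heat the water can supply cooling to 0 °C: 218.4×4.16×38.6 = 35069.8 J > q₁, so all ice melts.
Energy balance: 218.4×4.16×(38.6 − T) = 5757.2 + 16.4×4.16×(T − 0)
908.544(38.6 − T) = 5757.2 + 68.224 T
35069.8 − 5757.2 = 976.768 T
T = 29312.6 / 976.768 = 30.01 °C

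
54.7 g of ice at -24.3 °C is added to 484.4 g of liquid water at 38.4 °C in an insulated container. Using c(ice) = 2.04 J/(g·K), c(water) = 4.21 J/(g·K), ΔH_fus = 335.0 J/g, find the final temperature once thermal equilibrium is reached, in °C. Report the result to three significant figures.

Heat to bring ice to 0 °C and melt it: q₁ = 54.7×2.04×24.3 + 54.7×335.0 = 21036 J
Heat the water can supply cooling to 0 °C: 484.4×4.21×38.4 = 78310.0 J > q₁, so all ice melts.
Energy balance: 484.4×4.21×(38.4 − T) = 21036 + 54.7×4.21×(T − 0)
2039.324(38.4 − T) = 21036 + 230.287 T
78310.0 − 21036 = 2269.611 T
T = 57274.0 / 2269.611 = 25.24 °C

T_f = 25.2 °C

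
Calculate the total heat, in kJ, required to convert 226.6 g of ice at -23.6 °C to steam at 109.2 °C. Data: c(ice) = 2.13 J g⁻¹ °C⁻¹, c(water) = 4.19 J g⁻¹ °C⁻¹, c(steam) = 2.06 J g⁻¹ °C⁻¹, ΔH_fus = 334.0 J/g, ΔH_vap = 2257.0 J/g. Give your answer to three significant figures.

q = 698 kJ

q1 (heat ice -23.6→0.0 °C): 226.6 × 2.13 × 23.6 = 11391 J
q2 (melt at 0 °C): 226.6 × 334.0 = 75684 J
q3 (heat water 0.0→100.0 °C): 226.6 × 4.19 × 100.0 = 94945 J
q4 (vaporize at 100 °C): 226.6 × 2257.0 = 511436 J
q5 (heat steam 100.0→109.2 °C): 226.6 × 2.06 × 9.2 = 4295 J
Total: 11391 + 75684 + 94945 + 511436 + 4295 = 697751 J = 698 kJ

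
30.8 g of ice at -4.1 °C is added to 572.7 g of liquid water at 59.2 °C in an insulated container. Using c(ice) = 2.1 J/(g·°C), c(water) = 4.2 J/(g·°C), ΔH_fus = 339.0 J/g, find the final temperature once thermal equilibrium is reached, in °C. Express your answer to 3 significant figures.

T_f = 52.0 °C

Heat to bring ice to 0 °C and melt it: q₁ = 30.8×2.1×4.1 + 30.8×339.0 = 10706 J
Heat the water can supply cooling to 0 °C: 572.7×4.2×59.2 = 142396 J > q₁, so all ice melts.
Energy balance: 572.7×4.2×(59.2 − T) = 10706 + 30.8×4.2×(T − 0)
2405.34(59.2 − T) = 10706 + 129.36 T
142396 − 10706 = 2534.70 T
T = 131690 / 2534.70 = 51.95 °C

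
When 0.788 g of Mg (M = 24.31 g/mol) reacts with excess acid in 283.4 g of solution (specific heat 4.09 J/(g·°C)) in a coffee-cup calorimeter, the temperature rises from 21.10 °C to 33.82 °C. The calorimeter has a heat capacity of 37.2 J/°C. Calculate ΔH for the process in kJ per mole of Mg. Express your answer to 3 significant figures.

ΔH = -469 kJ/mol

|ΔT| = |33.82 − 21.10| = 12.72 °C
|q_surr| = (283.4 × 4.09 + 37.2) × 12.72 = 1196.306 × 12.72 = 15217 J
n(Mg) = 0.788 / 24.31 = 0.032415 mol
Temperature rose, so q_rxn = −|q_surr| = -15.217 kJ
ΔH = q_rxn / n = -469.4 kJ/mol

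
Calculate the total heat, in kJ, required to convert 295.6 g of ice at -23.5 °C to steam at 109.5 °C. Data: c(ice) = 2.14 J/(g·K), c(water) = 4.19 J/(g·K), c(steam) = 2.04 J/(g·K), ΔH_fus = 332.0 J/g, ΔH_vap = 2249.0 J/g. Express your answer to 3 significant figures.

q = 907 kJ

q1 (heat ice -23.5→0.0 °C): 295.6 × 2.14 × 23.5 = 14866 J
q2 (melt at 0 °C): 295.6 × 332.0 = 98139 J
q3 (heat water 0.0→100.0 °C): 295.6 × 4.19 × 100.0 = 123856 J
q4 (vaporize at 100 °C): 295.6 × 2249.0 = 664804 J
q5 (heat steam 100.0→109.5 °C): 295.6 × 2.04 × 9.5 = 5729 J
Total: 14866 + 98139 + 123856 + 664804 + 5729 = 907394 J = 907 kJ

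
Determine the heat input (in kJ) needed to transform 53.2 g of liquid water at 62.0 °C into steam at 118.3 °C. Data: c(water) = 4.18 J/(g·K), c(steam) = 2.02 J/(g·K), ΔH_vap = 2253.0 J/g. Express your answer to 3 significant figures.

q = 130 kJ

q1 (heat water 62.0→100.0 °C): 53.2 × 4.18 × 38.0 = 8450 J
q2 (vaporize at 100 °C): 53.2 × 2253.0 = 119860 J
q3 (heat steam 100.0→118.3 °C): 53.2 × 2.02 × 18.3 = 1967 J
Total: 8450 + 119860 + 1967 = 130277 J = 130 kJ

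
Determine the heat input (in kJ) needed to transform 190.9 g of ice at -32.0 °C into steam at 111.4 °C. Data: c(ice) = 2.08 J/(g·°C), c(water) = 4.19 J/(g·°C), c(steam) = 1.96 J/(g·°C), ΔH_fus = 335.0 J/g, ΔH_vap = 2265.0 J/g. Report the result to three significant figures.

q = 593 kJ

q1 (heat ice -32.0→0.0 °C): 190.9 × 2.08 × 32.0 = 12706 J
q2 (melt at 0 °C): 190.9 × 335.0 = 63952 J
q3 (heat water 0.0→100.0 °C): 190.9 × 4.19 × 100.0 = 79987 J
q4 (vaporize at 100 °C): 190.9 × 2265.0 = 432389 J
q5 (heat steam 100.0→111.4 °C): 190.9 × 1.96 × 11.4 = 4265 J
Total: 12706 + 63952 + 79987 + 432389 + 4265 = 593299 J = 593 kJ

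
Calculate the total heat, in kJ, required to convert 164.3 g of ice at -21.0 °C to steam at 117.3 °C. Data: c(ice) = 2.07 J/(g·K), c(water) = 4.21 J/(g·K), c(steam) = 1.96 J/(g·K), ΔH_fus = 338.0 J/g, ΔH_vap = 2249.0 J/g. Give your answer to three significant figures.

q = 507 kJ

q1 (heat ice -21.0→0.0 °C): 164.3 × 2.07 × 21.0 = 7142 J
q2 (melt at 0 °C): 164.3 × 338.0 = 55533 J
q3 (heat water 0.0→100.0 °C): 164.3 × 4.21 × 100.0 = 69170 J
q4 (vaporize at 100 °C): 164.3 × 2249.0 = 369511 J
q5 (heat steam 100.0→117.3 °C): 164.3 × 1.96 × 17.3 = 5571 J
Total: 7142 + 55533 + 69170 + 369511 + 5571 = 506927 J = 507 kJ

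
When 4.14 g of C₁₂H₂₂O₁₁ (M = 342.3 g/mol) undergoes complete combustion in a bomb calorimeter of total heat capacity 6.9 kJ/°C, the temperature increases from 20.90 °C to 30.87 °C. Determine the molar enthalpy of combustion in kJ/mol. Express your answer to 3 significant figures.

ΔH = -5690 kJ/mol

ΔT = 30.87 − 20.90 = 9.97 °C
q_cal = C_cal × ΔT = 6.9 × 9.97 = 68.793 kJ
n = 4.14 / 342.3 = 0.01209 mol
q_rxn = −q_cal = -68.793 kJ
ΔH = -68.793 / 0.01209 = -5690 kJ/mol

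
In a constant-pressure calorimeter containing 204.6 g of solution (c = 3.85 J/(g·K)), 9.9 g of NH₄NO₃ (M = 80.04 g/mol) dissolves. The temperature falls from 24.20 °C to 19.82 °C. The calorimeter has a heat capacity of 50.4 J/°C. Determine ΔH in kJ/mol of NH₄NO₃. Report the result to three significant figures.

ΔH = 29.7 kJ/mol

|ΔT| = |19.82 − 24.20| = 4.38 °C
|q_surr| = (204.6 × 3.85 + 50.4) × 4.38 = 838.11 × 4.38 = 3671 J
n(NH₄NO₃) = 9.9 / 80.04 = 0.1237 mol
Temperature fell, so q_rxn = +|q_surr| = 3.671 kJ
ΔH = q_rxn / n = 29.68 kJ/mol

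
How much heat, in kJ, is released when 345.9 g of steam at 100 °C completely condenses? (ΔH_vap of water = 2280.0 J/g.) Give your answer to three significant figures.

q = 789 kJ

q = m × ΔH_vap = 345.9 × 2280.0 = 788700 J = 789 kJ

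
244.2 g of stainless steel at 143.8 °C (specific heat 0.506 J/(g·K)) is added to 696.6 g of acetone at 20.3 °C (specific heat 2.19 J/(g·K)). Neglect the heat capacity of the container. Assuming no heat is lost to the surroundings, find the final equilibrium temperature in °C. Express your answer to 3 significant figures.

T_f = 29.6 °C

Heat lost by stainless steel = heat gained by acetone.
(244.2)(0.506)(143.8 − T) = (696.6)(2.19)(T − 20.3)
123.5652 (143.8 − T) = 1525.554 (T − 20.3)
17769 − 123.5652 T = 1525.554 T − 30969
48738 = 1649.1192 T
T = 29.55 °C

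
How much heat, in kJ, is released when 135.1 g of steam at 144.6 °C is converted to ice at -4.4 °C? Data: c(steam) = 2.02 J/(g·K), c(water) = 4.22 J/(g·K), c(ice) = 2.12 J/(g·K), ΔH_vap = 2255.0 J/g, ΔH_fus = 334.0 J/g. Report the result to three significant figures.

q1 (cool steam 144.6→100 °C): 135.1 × 2.02 × 44.6 = 12171 J
q2 (condense at 100 °C): 135.1 × 2255.0 = 304651 J
q3 (cool water 100→0 °C): 135.1 × 4.22 × 100.0 = 57012 J
q4 (freeze at 0 °C): 135.1 × 334.0 = 45123 J
q5 (cool ice 0→-4.4 °C): 135.1 × 2.12 × 4.4 = 1260 J
Total: 12171 + 304651 + 57012 + 45123 + 1260 = 420217 J = 420 kJ

q = 420 kJ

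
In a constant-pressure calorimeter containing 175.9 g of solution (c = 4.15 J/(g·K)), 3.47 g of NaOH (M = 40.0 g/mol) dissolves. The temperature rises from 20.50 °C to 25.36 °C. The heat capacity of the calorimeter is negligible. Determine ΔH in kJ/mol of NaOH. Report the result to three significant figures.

ΔH = -40.9 kJ/mol

|ΔT| = |25.36 − 20.50| = 4.86 °C
|q_surr| = (175.9 × 4.15) × 4.86 = 729.985 × 4.86 = 3548 J
n(NaOH) = 3.47 / 40.0 = 0.08675 mol
Temperature rose, so q_rxn = −|q_surr| = -3.548 kJ
ΔH = q_rxn / n = -40.90 kJ/mol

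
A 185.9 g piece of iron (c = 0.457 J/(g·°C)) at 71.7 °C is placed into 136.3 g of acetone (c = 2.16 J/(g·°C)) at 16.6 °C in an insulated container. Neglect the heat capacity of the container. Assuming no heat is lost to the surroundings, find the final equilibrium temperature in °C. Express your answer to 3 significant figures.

T_f = 28.9 °C

Heat lost by iron = heat gained by acetone.
(185.9)(0.457)(71.7 − T) = (136.3)(2.16)(T − 16.6)
84.9563 (71.7 − T) = 294.408 (T − 16.6)
6091.4 − 84.9563 T = 294.408 T − 4887.2
10978.6 = 379.3643 T
T = 28.94 °C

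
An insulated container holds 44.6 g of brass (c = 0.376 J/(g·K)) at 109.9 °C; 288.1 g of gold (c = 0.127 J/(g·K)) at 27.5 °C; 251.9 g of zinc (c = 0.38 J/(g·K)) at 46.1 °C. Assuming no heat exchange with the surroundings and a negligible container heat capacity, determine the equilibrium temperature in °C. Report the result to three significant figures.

T_f = 48.7 °C

Σ mᵢcᵢ(T − Tᵢ) = 0  ⇒  T = Σ mᵢcᵢTᵢ / Σ mᵢcᵢ
Σ mᵢcᵢ = 44.6×0.376 + 288.1×0.127 + 251.9×0.38 = 149.0803
Σ mᵢcᵢTᵢ = 16.7696×109.9 + 36.5887×27.5 + 95.722×46.1 = 7262.0
T = 7262.0 / 149.0803 = 48.71 °C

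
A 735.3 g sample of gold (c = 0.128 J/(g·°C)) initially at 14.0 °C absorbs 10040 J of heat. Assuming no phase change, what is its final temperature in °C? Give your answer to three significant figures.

T_f = 121 °C

ΔT = q / (m c) = 10040 / (735.3 × 0.128) = 106.7 °C
T_f = 14.0 + 106.7 = 120.7 °C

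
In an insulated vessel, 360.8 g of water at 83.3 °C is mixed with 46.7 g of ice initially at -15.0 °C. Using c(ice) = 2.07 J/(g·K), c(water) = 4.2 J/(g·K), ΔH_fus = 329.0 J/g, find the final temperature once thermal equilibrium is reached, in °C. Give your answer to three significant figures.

Heat to bring ice to 0 °C and melt it: q₁ = 46.7×2.07×15.0 + 46.7×329.0 = 16814 J
Heat the water can supply cooling to 0 °C: 360.8×4.2×83.3 = 126229 J > q₁, so all ice melts.
Energy balance: 360.8×4.2×(83.3 − T) = 16814 + 46.7×4.2×(T − 0)
1515.36(83.3 − T) = 16814 + 196.14 T
126229 − 16814 = 1711.50 T
T = 109415 / 1711.50 = 63.93 °C

T_f = 63.9 °C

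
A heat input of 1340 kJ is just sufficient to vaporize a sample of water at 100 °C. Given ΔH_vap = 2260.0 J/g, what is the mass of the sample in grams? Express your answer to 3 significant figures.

m = q / ΔH_vap = 1340000 J / 2260.0 J/g = 593 g

m = 593 g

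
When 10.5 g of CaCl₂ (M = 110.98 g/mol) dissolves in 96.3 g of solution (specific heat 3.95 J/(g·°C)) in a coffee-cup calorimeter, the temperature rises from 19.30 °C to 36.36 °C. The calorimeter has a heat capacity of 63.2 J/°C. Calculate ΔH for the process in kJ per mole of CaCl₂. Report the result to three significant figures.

ΔH = -80.0 kJ/mol

|ΔT| = |36.36 − 19.30| = 17.06 °C
|q_surr| = (96.3 × 3.95 + 63.2) × 17.06 = 443.585 × 17.06 = 7568 J
n(CaCl₂) = 10.5 / 110.98 = 0.09461 mol
Temperature rose, so q_rxn = −|q_surr| = -7.568 kJ
ΔH = q_rxn / n = -79.99 kJ/mol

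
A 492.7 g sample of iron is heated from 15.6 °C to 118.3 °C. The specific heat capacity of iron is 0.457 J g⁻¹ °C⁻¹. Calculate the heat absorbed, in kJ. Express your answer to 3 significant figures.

q = m c ΔT = 492.7 × 0.457 × (118.3 − 15.6)
q = 492.7 × 0.457 × 102.7 = 23120 J = 23.1 kJ

q = 23.1 kJ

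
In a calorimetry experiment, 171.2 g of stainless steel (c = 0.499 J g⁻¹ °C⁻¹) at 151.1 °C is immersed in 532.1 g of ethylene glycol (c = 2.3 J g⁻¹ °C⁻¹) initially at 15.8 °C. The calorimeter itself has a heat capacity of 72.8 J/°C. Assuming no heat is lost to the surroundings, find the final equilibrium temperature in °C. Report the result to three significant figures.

T_f = 24.2 °C

Heat lost by stainless steel = heat gained by ethylene glycol + calorimeter.
(171.2)(0.499)(151.1 − T) = [(532.1)(2.3) + 72.8](T − 15.8)
85.4288 (151.1 − T) = 1296.63 (T − 15.8)
12908 − 85.4288 T = 1296.63 T − 20487
33395 = 1382.0588 T
T = 24.16 °C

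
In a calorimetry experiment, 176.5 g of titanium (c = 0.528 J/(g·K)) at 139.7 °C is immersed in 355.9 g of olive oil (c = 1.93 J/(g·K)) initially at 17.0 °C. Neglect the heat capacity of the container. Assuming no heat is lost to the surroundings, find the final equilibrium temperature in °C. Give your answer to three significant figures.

Heat lost by titanium = heat gained by olive oil.
(176.5)(0.528)(139.7 − T) = (355.9)(1.93)(T − 17.0)
93.192 (139.7 − T) = 686.887 (T − 17.0)
13019 − 93.192 T = 686.887 T − 11677
24696 = 780.079 T
T = 31.66 °C

T_f = 31.7 °C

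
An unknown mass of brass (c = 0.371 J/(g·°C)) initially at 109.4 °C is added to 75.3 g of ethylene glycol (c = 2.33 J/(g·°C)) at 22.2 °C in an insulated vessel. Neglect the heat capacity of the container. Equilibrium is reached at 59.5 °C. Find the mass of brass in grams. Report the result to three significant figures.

m = 353 g

q_gained = (75.3 × 2.33) × (59.5 − 22.2) = 6544 J
q_lost = m × 0.371 × (109.4 − 59.5) = 18.5129 m
m = 6544 / 18.5129 = 353 g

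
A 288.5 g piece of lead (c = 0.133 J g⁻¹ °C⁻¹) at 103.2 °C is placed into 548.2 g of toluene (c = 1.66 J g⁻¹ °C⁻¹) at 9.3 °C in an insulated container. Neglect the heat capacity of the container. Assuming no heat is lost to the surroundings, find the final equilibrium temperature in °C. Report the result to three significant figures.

Heat lost by lead = heat gained by toluene.
(288.5)(0.133)(103.2 − T) = (548.2)(1.66)(T − 9.3)
38.3705 (103.2 − T) = 910.012 (T − 9.3)
3959.8 − 38.3705 T = 910.012 T − 8463.1
12422.9 = 948.3825 T
T = 13.10 °C

T_f = 13.1 °C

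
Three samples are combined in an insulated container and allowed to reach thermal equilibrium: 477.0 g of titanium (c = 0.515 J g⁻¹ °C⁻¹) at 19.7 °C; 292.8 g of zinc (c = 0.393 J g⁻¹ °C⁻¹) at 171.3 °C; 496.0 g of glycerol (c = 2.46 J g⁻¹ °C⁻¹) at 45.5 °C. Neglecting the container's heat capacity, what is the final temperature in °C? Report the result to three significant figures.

Σ mᵢcᵢ(T − Tᵢ) = 0  ⇒  T = Σ mᵢcᵢTᵢ / Σ mᵢcᵢ
Σ mᵢcᵢ = 477.0×0.515 + 292.8×0.393 + 496.0×2.46 = 1580.8854
Σ mᵢcᵢTᵢ = 245.655×19.7 + 115.0704×171.3 + 1220.16×45.5 = 80068
T = 80068 / 1580.8854 = 50.648 °C

T_f = 50.6 °C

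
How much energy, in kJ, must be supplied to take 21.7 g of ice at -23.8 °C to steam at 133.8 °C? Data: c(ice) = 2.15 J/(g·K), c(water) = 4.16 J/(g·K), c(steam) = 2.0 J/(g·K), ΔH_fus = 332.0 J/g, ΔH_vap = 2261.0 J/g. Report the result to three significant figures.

q = 67.9 kJ

q1 (heat ice -23.8→0.0 °C): 21.7 × 2.15 × 23.8 = 1110 J
q2 (melt at 0 °C): 21.7 × 332.0 = 7204 J
q3 (heat water 0.0→100.0 °C): 21.7 × 4.16 × 100.0 = 9027 J
q4 (vaporize at 100 °C): 21.7 × 2261.0 = 49064 J
q5 (heat steam 100.0→133.8 °C): 21.7 × 2.0 × 33.8 = 1467 J
Total: 1110 + 7204 + 9027 + 49064 + 1467 = 67872 J = 67.9 kJ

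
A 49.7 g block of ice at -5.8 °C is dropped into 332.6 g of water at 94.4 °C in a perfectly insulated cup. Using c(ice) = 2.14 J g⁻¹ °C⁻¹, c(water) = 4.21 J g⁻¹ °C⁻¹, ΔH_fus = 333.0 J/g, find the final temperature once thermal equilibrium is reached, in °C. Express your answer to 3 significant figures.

T_f = 71.5 °C

Heat to bring ice to 0 °C and melt it: q₁ = 49.7×2.14×5.8 + 49.7×333.0 = 17167 J
Heat the water can supply cooling to 0 °C: 332.6×4.21×94.4 = 132183 J > q₁, so all ice melts.
Energy balance: 332.6×4.21×(94.4 − T) = 17167 + 49.7×4.21×(T − 0)
1400.246(94.4 − T) = 17167 + 209.237 T
132183 − 17167 = 1609.483 T
T = 115016 / 1609.483 = 71.46 °C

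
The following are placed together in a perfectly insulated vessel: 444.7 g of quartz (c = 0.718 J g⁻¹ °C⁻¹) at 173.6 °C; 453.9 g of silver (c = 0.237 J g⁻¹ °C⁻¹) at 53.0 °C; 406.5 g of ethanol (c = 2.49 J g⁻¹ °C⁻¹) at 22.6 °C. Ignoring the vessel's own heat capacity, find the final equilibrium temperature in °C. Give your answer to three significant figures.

T_f = 58.4 °C

Σ mᵢcᵢ(T − Tᵢ) = 0  ⇒  T = Σ mᵢcᵢTᵢ / Σ mᵢcᵢ
Σ mᵢcᵢ = 444.7×0.718 + 453.9×0.237 + 406.5×2.49 = 1439.0539
Σ mᵢcᵢTᵢ = 319.2946×173.6 + 107.5743×53.0 + 1012.185×22.6 = 84006
T = 84006 / 1439.0539 = 58.38 °C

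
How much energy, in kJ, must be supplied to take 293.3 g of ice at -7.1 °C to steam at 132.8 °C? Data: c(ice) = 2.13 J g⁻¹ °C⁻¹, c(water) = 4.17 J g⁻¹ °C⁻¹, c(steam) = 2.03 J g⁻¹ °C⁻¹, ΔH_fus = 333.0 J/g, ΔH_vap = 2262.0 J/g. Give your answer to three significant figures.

q = 907 kJ

q1 (heat ice -7.1→0.0 °C): 293.3 × 2.13 × 7.1 = 4436 J
q2 (melt at 0 °C): 293.3 × 333.0 = 97669 J
q3 (heat water 0.0→100.0 °C): 293.3 × 4.17 × 100.0 = 122306 J
q4 (vaporize at 100 °C): 293.3 × 2262.0 = 663445 J
q5 (heat steam 100.0→132.8 °C): 293.3 × 2.03 × 32.8 = 19529 J
Total: 4436 + 97669 + 122306 + 663445 + 19529 = 907385 J = 907 kJ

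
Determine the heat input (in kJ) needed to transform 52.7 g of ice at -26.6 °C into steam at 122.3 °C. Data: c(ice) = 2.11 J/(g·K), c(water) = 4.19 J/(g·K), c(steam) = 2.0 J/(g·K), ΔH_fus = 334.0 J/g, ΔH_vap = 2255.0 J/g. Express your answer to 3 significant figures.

q1 (heat ice -26.6→0.0 °C): 52.7 × 2.11 × 26.6 = 2958 J
q2 (melt at 0 °C): 52.7 × 334.0 = 17602 J
q3 (heat water 0.0→100.0 °C): 52.7 × 4.19 × 100.0 = 22081 J
q4 (vaporize at 100 °C): 52.7 × 2255.0 = 118839 J
q5 (heat steam 100.0→122.3 °C): 52.7 × 2.0 × 22.3 = 2350 J
Total: 2958 + 17602 + 22081 + 118839 + 2350 = 163830 J = 164 kJ

q = 164 kJ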